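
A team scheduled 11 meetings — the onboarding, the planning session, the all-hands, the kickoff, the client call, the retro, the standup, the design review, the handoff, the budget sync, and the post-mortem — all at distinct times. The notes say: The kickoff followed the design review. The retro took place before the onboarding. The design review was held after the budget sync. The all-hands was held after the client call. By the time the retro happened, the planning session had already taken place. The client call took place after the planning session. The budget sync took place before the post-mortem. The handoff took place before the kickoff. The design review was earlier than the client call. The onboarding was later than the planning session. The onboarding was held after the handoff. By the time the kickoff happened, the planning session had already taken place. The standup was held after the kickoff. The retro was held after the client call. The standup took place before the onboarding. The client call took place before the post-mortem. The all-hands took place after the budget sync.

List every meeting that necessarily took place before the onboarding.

the budget sync, the client call, the design review, the handoff, the kickoff, the planning session, the retro, the standup

Directly stated before the onboarding: the handoff, the planning session, the retro, and the standup.
The budget sync reaches the onboarding via the budget sync → the design review → the client call → the retro → the onboarding.
The client call reaches the onboarding via the client call → the retro → the onboarding.
The design review reaches the onboarding via the design review → the client call → the retro → the onboarding.
Likewise the kickoff reaches the onboarding by chaining the stated constraints.
No chain forces the all-hands (or any of the others) ahead of the onboarding.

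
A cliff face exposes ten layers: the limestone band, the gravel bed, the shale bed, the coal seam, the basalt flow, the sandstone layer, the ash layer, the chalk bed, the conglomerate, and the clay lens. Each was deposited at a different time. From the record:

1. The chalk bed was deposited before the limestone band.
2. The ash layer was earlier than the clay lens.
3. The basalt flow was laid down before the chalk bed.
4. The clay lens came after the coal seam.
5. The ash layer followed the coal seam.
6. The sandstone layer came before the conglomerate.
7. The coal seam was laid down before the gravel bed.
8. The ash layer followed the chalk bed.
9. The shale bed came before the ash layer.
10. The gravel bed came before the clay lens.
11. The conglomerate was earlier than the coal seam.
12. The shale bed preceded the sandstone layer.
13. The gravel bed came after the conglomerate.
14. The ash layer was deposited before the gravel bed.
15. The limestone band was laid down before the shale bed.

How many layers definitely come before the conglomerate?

Directly stated before the conglomerate: the sandstone layer.
The basalt flow reaches the conglomerate via the basalt flow → the chalk bed → the limestone band → the shale bed → the sandstone layer → the conglomerate.
The chalk bed reaches the conglomerate via the chalk bed → the limestone band → the shale bed → the sandstone layer → the conglomerate.
The limestone band reaches the conglomerate via the limestone band → the shale bed → the sandstone layer → the conglomerate.
Likewise the shale bed reaches the conglomerate by chaining the stated constraints.
No chain forces the coal seam (or any of the others) ahead of the conglomerate.
That's the basalt flow, the chalk bed, the limestone band, the sandstone layer, and the shale bed — 5 in all.

5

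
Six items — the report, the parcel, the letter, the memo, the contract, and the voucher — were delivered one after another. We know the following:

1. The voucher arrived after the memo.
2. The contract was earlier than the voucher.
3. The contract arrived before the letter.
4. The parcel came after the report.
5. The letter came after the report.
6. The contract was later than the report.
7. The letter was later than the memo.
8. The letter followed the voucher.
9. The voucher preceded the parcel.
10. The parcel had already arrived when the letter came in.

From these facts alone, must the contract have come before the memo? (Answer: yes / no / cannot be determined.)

cannot be determined

No chain of stated constraints runs from the contract to the memo, and none runs from the memo to the contract either.
So the relative order of the contract and the memo is not fixed by the given facts.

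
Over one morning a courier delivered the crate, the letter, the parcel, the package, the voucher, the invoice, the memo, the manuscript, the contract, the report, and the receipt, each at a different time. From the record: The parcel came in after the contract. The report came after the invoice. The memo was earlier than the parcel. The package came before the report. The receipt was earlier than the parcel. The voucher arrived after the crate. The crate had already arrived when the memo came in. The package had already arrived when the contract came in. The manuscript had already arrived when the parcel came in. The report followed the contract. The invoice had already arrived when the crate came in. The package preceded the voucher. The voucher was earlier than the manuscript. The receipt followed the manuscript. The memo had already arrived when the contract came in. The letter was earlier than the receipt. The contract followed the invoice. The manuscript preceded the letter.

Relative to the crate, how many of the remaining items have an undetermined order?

Forced before the crate: the invoice; forced after the crate: the contract, the letter, the manuscript, the memo, the parcel, the receipt, the report, and the voucher.
That leaves the package with no forced order relative to the crate — 1.

1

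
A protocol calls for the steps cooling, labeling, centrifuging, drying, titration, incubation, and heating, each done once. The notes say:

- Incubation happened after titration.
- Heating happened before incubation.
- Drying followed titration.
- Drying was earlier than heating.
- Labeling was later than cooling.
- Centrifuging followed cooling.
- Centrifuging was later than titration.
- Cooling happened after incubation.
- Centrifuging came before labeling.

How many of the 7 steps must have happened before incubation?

Directly stated before incubation: heating and titration.
Drying reaches incubation via drying → heating → incubation.
No chain forces labeling (or any of the others) ahead of incubation.
That's drying, heating, and titration — 3 in all.

3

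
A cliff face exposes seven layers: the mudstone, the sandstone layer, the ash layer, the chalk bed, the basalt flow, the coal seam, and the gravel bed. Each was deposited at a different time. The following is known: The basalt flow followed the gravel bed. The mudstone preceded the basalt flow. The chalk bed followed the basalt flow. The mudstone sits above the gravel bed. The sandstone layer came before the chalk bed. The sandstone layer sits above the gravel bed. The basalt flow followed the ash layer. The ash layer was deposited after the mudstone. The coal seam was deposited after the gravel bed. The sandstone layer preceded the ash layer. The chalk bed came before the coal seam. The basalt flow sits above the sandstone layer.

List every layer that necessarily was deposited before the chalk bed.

Directly stated before the chalk bed: the basalt flow and the sandstone layer.
The ash layer reaches the chalk bed via the ash layer → the basalt flow → the chalk bed.
The gravel bed reaches the chalk bed via the gravel bed → the sandstone layer → the chalk bed.
The mudstone reaches the chalk bed via the mudstone → the basalt flow → the chalk bed.
No chain forces the coal seam ahead of the chalk bed.

the ash layer, the basalt flow, the gravel bed, the mudstone, the sandstone layer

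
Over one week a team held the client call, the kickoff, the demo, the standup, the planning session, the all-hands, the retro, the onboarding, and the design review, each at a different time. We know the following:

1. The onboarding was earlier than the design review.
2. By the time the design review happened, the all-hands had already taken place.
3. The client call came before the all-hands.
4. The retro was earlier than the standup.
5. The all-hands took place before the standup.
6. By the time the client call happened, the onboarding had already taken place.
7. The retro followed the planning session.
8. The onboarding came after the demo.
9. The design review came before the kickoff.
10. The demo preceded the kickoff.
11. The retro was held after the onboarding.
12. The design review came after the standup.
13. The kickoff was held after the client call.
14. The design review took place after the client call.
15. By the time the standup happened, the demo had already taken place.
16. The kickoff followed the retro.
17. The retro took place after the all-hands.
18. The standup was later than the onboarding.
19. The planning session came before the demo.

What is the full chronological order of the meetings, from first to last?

The constraints fix every adjacent pair, so only one ordering works:
the planning session → the demo → the onboarding → the client call → the all-hands → the retro → the standup → the design review → the kickoff.

the planning session, the demo, the onboarding, the client call, the all-hands, the retro, the standup, the design review, the kickoff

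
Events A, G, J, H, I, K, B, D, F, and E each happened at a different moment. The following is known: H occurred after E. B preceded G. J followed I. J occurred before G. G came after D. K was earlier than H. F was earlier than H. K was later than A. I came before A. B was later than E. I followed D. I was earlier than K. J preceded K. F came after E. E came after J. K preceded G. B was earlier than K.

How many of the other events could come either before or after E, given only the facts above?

Forced before E: D, I, and J; forced after E: B, F, G, H, and K.
That leaves A with no forced order relative to E — 1.

1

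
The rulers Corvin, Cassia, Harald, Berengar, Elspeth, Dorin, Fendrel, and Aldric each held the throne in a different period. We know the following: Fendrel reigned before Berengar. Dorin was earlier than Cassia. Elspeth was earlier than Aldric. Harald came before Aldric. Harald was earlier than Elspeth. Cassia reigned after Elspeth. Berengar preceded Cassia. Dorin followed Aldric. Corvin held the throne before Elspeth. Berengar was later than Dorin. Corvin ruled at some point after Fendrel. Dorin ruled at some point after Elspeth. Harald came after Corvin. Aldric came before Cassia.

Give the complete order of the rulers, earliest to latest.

Fendrel, Corvin, Harald, Elspeth, Aldric, Dorin, Berengar, Cassia

The constraints fix every adjacent pair, so only one ordering works:
Fendrel → Corvin → Harald → Elspeth → Aldric → Dorin → Berengar → Cassia.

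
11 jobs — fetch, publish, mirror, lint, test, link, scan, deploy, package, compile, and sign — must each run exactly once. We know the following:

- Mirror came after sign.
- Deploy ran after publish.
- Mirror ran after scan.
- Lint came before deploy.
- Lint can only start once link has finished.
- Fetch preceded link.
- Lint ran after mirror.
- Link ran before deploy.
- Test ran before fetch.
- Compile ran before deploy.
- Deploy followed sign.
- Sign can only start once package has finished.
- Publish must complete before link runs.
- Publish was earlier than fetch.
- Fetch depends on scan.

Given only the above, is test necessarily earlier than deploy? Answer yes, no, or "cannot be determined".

Chain the constraints: test → fetch → link → deploy. Each link is directly stated, so test comes before deploy.

yes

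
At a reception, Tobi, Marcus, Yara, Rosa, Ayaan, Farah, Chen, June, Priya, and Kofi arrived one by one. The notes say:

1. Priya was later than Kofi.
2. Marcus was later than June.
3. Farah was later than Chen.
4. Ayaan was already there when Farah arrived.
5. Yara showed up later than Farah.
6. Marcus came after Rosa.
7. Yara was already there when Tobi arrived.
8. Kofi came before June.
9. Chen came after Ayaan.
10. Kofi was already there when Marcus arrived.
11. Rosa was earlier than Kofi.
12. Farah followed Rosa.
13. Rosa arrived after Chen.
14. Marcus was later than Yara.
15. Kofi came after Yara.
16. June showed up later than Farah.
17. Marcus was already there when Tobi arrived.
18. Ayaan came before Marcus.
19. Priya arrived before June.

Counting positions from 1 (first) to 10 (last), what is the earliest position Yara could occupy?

Ayaan, Chen, Farah, and Rosa must all come before Yara — 4 forced predecessors.
Nothing else is forced ahead of Yara, so their earliest slot is position 4 + 1 = 5.

5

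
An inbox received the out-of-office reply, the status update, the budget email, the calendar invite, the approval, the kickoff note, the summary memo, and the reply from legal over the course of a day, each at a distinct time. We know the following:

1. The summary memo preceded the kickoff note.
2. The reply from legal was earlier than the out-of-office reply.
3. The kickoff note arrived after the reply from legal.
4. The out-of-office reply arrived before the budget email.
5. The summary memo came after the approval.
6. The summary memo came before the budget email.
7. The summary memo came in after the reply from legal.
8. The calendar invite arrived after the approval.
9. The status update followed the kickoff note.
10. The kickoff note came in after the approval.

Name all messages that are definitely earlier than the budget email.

Directly stated before the budget email: the out-of-office reply and the summary memo.
The approval reaches the budget email via the approval → the summary memo → the budget email.
The reply from legal reaches the budget email via the reply from legal → the out-of-office reply → the budget email.

the approval, the out-of-office reply, the reply from legal, the summary memo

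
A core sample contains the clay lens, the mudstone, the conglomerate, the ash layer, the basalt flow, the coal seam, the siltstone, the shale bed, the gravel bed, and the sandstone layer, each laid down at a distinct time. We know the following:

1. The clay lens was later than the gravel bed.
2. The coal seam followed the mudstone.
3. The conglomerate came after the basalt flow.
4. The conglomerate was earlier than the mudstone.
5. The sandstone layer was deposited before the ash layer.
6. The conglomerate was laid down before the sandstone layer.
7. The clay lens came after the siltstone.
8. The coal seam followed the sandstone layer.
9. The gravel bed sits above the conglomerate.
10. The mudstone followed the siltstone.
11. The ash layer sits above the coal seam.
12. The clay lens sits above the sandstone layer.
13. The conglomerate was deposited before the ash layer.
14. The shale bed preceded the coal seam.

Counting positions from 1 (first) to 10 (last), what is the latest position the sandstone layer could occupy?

The sandstone layer must come before the ash layer, the clay lens, and the coal seam — 3 layers forced after it.
Everything else can be placed before the sandstone layer in some valid order, so the sandstone layer can sit as late as position 10 − 3 = 7.

7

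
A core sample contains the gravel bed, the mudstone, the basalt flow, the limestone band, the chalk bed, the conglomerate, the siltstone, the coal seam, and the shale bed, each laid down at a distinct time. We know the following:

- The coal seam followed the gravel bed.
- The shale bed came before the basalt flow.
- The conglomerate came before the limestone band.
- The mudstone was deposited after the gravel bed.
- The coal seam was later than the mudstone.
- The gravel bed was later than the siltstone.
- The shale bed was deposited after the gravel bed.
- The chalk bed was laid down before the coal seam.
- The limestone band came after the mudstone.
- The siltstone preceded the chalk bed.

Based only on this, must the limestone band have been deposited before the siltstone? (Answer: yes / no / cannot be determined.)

no

Tracing the constraints gives the siltstone → the gravel bed → the mudstone → the limestone band, so the siltstone must come before the limestone band.
That means the limestone band cannot be before the siltstone.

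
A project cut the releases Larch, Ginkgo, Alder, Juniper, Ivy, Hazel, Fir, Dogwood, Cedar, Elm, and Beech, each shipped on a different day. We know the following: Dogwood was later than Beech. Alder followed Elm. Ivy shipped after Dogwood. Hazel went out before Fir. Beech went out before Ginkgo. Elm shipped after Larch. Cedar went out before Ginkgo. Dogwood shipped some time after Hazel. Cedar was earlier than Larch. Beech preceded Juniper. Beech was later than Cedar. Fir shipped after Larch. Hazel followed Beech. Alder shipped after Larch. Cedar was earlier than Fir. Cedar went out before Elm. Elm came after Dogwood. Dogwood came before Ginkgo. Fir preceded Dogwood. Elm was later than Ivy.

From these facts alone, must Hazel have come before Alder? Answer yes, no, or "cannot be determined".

yes

Chain the constraints: Hazel → Dogwood → Elm → Alder. Each link is directly stated, so Hazel comes before Alder.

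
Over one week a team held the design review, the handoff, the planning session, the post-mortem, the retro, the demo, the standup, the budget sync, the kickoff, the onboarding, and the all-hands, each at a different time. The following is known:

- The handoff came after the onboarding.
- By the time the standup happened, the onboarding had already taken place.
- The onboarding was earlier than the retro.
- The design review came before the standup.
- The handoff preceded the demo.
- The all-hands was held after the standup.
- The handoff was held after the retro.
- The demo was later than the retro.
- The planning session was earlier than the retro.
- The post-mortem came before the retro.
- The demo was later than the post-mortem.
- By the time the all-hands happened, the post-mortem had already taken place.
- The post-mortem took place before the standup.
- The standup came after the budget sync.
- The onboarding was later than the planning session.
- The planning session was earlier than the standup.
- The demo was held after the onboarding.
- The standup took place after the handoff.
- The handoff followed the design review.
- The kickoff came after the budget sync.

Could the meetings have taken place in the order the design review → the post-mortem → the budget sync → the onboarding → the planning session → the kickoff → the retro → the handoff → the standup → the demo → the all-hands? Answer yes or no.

The constraints require the planning session before the onboarding, but in the proposed sequence the onboarding appears ahead of the planning session. That one violation is enough.

no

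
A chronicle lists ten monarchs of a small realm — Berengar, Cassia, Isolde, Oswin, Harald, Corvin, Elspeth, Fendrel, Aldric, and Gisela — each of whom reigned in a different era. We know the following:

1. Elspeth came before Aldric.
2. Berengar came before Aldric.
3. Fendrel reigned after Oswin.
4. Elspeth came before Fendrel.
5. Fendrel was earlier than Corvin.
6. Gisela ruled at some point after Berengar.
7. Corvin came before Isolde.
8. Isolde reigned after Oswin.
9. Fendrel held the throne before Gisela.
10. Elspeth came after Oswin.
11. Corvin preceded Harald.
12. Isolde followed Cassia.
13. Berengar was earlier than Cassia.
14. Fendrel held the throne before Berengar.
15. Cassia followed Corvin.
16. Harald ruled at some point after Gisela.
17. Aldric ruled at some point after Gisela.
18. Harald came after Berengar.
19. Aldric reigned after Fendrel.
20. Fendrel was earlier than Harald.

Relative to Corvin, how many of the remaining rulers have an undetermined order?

Forced before Corvin: Elspeth, Fendrel, and Oswin; forced after Corvin: Cassia, Harald, and Isolde.
That leaves Aldric, Berengar, and Gisela with no forced order relative to Corvin — 3.

3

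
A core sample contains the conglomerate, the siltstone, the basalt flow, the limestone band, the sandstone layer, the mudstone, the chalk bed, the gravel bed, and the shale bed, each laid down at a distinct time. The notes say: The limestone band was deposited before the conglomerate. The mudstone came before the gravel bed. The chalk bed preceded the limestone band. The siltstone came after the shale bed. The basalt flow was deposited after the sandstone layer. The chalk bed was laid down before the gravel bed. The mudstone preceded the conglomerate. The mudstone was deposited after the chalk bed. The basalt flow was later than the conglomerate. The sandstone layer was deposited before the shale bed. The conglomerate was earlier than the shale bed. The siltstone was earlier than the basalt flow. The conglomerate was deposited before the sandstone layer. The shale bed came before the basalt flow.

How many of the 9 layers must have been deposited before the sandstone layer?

4

Directly stated before the sandstone layer: the conglomerate.
The chalk bed reaches the sandstone layer via the chalk bed → the mudstone → the conglomerate → the sandstone layer.
The limestone band reaches the sandstone layer via the limestone band → the conglomerate → the sandstone layer.
The mudstone reaches the sandstone layer via the mudstone → the conglomerate → the sandstone layer.
No chain forces the gravel bed (or any of the others) ahead of the sandstone layer.
That's the chalk bed, the conglomerate, the limestone band, and the mudstone — 4 in all.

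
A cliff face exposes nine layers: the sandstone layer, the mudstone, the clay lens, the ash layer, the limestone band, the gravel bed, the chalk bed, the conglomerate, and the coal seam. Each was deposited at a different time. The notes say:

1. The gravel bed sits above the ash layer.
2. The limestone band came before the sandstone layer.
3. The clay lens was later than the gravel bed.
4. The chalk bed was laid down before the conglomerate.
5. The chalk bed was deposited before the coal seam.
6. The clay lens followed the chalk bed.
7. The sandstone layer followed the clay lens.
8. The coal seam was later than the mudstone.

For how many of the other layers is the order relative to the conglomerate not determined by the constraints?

7

Forced before the conglomerate: the chalk bed.
That leaves the ash layer, the clay lens, the coal seam, the gravel bed, the limestone band, the mudstone, and the sandstone layer with no forced order relative to the conglomerate — 7.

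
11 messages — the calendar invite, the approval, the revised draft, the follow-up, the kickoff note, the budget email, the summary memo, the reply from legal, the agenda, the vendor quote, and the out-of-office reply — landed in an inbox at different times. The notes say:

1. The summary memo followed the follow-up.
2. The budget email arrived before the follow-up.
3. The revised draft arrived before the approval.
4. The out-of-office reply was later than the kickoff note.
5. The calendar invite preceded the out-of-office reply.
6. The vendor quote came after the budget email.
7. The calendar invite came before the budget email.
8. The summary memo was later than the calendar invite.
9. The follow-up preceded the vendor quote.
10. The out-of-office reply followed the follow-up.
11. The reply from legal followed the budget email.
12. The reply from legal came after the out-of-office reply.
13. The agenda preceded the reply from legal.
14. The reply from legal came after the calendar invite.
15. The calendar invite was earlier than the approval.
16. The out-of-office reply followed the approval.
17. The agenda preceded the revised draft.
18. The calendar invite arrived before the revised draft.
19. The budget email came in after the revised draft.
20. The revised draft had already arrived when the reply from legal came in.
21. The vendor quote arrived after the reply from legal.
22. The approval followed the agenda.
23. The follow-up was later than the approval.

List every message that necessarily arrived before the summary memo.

the agenda, the approval, the budget email, the calendar invite, the follow-up, the revised draft

Directly stated before the summary memo: the calendar invite and the follow-up.
The agenda reaches the summary memo via the agenda → the approval → the follow-up → the summary memo.
The approval reaches the summary memo via the approval → the follow-up → the summary memo.
The budget email reaches the summary memo via the budget email → the follow-up → the summary memo.
Likewise the revised draft reaches the summary memo by chaining the stated constraints.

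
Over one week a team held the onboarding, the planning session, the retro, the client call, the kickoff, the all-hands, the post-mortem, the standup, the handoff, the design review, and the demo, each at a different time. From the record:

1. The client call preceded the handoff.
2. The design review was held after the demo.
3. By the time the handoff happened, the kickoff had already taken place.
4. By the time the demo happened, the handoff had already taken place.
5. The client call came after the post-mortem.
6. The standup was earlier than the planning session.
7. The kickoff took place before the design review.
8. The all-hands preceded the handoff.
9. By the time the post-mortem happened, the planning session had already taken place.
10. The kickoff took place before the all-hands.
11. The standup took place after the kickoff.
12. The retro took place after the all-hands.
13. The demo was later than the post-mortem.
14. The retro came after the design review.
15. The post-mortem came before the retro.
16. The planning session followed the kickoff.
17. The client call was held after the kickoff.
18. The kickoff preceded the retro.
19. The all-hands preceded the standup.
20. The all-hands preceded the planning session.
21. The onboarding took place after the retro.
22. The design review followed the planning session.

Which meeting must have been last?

the onboarding

Every other meeting has a chain of constraints placing it before the onboarding, so the onboarding is last.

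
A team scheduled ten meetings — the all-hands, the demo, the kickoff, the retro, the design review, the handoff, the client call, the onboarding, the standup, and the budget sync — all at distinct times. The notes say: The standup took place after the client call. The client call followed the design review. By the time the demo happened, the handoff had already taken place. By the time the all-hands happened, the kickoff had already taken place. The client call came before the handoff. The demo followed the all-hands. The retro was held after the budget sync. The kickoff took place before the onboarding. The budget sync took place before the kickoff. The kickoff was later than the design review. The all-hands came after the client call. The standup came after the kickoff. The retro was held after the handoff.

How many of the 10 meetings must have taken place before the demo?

Directly stated before the demo: the all-hands and the handoff.
The budget sync reaches the demo via the budget sync → the kickoff → the all-hands → the demo.
The client call reaches the demo via the client call → the all-hands → the demo.
The design review reaches the demo via the design review → the client call → the all-hands → the demo.
Likewise the kickoff reaches the demo by chaining the stated constraints.
No chain forces the retro (or any of the others) ahead of the demo.
That's the all-hands, the budget sync, the client call, the design review, the handoff, and the kickoff — 6 in all.

6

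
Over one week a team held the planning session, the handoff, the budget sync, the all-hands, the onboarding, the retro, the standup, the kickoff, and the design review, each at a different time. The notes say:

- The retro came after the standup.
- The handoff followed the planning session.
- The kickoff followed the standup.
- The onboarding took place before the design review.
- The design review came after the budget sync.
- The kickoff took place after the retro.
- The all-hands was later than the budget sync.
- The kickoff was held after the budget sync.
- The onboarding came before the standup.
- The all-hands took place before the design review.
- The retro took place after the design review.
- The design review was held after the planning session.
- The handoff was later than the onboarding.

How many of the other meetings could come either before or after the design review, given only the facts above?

2

Forced before the design review: the all-hands, the budget sync, the onboarding, and the planning session; forced after the design review: the kickoff and the retro.
That leaves the handoff and the standup with no forced order relative to the design review — 2.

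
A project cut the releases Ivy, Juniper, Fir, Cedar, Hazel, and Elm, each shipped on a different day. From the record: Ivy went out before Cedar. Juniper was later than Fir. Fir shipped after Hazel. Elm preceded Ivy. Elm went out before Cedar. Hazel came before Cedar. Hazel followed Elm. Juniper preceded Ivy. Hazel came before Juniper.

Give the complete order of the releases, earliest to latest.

The constraints fix every adjacent pair, so only one ordering works:
Elm → Hazel → Fir → Juniper → Ivy → Cedar.

Elm, Hazel, Fir, Juniper, Ivy, Cedar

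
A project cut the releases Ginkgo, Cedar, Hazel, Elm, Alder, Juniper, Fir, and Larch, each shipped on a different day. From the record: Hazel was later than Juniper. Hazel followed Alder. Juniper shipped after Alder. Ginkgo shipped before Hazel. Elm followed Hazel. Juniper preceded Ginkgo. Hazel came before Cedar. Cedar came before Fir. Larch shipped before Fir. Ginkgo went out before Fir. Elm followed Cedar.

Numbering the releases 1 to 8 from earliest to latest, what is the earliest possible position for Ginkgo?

Alder and Juniper must both come before Ginkgo — 2 forced predecessors.
Nothing else is forced ahead of Ginkgo, so its earliest slot is position 2 + 1 = 3.

3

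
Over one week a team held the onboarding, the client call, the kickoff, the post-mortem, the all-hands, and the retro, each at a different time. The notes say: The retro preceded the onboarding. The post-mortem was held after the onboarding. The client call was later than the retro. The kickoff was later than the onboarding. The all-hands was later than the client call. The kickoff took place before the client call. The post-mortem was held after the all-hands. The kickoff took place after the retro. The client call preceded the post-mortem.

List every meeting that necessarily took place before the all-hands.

the client call, the kickoff, the onboarding, the retro

Directly stated before the all-hands: the client call.
The kickoff reaches the all-hands via the kickoff → the client call → the all-hands.
The onboarding reaches the all-hands via the onboarding → the kickoff → the client call → the all-hands.
The retro reaches the all-hands via the retro → the client call → the all-hands.
No chain forces the post-mortem ahead of the all-hands.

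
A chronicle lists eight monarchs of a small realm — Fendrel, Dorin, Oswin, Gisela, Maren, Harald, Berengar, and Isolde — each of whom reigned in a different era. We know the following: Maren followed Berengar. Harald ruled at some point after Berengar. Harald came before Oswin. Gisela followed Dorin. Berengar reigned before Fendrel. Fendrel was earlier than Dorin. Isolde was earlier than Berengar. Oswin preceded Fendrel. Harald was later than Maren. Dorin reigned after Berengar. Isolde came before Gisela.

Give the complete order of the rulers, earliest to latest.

The constraints fix every adjacent pair, so only one ordering works:
Isolde → Berengar → Maren → Harald → Oswin → Fendrel → Dorin → Gisela.

Isolde, Berengar, Maren, Harald, Oswin, Fendrel, Dorin, Gisela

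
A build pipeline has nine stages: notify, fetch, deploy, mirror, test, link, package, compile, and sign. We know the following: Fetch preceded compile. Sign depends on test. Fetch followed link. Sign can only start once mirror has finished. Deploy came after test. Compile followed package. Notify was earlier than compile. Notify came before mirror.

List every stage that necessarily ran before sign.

mirror, notify, test

Directly stated before sign: mirror and test.
Notify reaches sign via notify → mirror → sign.
No chain forces fetch (or any of the others) ahead of sign.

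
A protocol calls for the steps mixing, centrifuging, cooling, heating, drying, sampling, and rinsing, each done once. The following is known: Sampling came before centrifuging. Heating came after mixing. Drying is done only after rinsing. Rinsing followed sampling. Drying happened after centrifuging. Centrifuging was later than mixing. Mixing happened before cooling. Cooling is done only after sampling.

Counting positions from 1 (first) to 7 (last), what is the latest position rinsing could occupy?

6

Rinsing must come before drying — 1 step forced after it.
Everything else can be placed before rinsing in some valid order, so rinsing can sit as late as position 7 − 1 = 6.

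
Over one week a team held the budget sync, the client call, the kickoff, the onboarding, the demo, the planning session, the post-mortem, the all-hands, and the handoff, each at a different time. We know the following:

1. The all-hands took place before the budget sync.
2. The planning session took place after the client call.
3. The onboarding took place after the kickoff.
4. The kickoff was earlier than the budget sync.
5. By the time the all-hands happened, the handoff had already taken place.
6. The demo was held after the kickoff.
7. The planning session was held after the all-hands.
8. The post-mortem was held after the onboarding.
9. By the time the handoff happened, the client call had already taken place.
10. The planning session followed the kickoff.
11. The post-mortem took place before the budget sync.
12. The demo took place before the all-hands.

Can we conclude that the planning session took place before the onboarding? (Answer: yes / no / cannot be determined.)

cannot be determined

No chain of stated constraints runs from the planning session to the onboarding, and none runs from the onboarding to the planning session either.
So the relative order of the planning session and the onboarding is not fixed by the given facts.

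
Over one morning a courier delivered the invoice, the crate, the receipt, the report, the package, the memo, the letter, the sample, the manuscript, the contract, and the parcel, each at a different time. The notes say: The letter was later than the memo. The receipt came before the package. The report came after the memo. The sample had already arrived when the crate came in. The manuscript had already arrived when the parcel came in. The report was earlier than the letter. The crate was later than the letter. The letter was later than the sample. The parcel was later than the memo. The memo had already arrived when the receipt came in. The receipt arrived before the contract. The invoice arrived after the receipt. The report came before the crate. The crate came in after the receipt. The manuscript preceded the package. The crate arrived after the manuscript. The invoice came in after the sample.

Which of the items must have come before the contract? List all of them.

Directly stated before the contract: the receipt.
The memo reaches the contract via the memo → the receipt → the contract.
No chain forces the parcel (or any of the others) ahead of the contract.

the memo, the receipt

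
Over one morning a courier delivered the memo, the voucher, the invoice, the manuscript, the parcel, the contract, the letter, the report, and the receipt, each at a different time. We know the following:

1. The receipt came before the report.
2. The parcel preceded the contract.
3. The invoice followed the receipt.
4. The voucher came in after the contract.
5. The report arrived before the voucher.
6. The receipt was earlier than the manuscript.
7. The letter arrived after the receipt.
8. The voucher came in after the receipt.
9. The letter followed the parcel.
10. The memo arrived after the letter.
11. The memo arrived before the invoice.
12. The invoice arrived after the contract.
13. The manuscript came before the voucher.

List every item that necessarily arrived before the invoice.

the contract, the letter, the memo, the parcel, the receipt

Directly stated before the invoice: the contract, the memo, and the receipt.
The letter reaches the invoice via the letter → the memo → the invoice.
The parcel reaches the invoice via the parcel → the contract → the invoice.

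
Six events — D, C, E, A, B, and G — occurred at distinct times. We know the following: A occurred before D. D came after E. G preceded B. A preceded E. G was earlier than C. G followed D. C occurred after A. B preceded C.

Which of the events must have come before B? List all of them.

Directly stated before B: G.
A reaches B via A → D → G → B.
D reaches B via D → G → B.
E reaches B via E → D → G → B.

A, D, E, G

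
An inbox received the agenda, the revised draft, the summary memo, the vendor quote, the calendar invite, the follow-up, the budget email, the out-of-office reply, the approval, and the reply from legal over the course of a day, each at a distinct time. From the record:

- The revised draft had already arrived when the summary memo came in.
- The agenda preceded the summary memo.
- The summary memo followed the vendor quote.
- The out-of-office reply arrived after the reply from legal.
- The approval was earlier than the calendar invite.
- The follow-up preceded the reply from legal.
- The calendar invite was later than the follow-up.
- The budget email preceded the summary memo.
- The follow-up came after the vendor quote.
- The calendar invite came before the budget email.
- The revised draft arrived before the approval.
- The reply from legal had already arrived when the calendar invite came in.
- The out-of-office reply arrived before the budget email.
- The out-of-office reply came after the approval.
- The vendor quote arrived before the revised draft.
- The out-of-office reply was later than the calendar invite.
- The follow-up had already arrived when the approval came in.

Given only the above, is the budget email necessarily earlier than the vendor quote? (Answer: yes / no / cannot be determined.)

no

Tracing the constraints gives the vendor quote → the follow-up → the calendar invite → the budget email, so the vendor quote must come before the budget email.
That means the budget email cannot be before the vendor quote.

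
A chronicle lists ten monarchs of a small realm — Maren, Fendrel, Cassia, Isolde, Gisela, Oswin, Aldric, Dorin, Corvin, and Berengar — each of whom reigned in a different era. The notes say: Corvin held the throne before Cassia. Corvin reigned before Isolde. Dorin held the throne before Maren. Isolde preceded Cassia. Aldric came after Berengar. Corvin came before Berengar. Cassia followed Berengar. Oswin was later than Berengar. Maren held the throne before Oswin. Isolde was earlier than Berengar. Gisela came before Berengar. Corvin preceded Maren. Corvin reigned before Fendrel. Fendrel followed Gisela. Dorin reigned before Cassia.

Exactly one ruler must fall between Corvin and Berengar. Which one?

Tracing the constraints gives Corvin → Isolde → Berengar, so Isolde sits after Corvin and before Berengar.
No other ruler is forced both after Corvin and before Berengar.

Isolde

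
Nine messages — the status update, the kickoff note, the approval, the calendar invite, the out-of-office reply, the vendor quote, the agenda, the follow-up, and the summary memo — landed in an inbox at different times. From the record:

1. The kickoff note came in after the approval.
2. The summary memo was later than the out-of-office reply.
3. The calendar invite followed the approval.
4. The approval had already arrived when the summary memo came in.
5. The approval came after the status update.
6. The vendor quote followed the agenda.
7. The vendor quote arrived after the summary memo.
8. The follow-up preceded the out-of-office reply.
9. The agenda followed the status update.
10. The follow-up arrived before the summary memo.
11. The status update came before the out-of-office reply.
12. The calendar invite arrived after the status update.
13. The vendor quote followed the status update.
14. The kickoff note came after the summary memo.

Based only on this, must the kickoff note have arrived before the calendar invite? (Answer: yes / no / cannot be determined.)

No chain of stated constraints runs from the kickoff note to the calendar invite, and none runs from the calendar invite to the kickoff note either.
So the relative order of the kickoff note and the calendar invite is not fixed by the given facts.

cannot be determined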